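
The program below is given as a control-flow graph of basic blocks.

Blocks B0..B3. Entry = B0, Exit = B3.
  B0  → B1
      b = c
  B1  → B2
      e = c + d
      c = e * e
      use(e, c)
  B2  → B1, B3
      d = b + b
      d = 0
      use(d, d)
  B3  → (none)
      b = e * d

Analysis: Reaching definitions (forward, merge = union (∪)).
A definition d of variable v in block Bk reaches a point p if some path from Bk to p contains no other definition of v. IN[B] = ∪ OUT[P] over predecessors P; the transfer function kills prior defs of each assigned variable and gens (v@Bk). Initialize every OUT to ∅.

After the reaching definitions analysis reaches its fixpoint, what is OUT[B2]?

Answer: {b@B0, c@B1, d@B2, e@B1}

Trace:
Per-block solution:
  B0:   IN={}   OUT={b@B0}
  B1:   IN={b@B0, c@B1, d@B2, e@B1}   OUT={b@B0, c@B1, d@B2, e@B1}
  B2:   IN={b@B0, c@B1, d@B2, e@B1}   OUT={b@B0, c@B1, d@B2, e@B1}
  B3:   IN={b@B0, c@B1, d@B2, e@B1}   OUT={b@B3, c@B1, d@B2, e@B1}

Merge at B2: IN[B2] = OUT[B1] = {b@B0, c@B1, d@B2, e@B1}
Applying B2's transfer function to that IN value gives OUT[B2] (row B2 above).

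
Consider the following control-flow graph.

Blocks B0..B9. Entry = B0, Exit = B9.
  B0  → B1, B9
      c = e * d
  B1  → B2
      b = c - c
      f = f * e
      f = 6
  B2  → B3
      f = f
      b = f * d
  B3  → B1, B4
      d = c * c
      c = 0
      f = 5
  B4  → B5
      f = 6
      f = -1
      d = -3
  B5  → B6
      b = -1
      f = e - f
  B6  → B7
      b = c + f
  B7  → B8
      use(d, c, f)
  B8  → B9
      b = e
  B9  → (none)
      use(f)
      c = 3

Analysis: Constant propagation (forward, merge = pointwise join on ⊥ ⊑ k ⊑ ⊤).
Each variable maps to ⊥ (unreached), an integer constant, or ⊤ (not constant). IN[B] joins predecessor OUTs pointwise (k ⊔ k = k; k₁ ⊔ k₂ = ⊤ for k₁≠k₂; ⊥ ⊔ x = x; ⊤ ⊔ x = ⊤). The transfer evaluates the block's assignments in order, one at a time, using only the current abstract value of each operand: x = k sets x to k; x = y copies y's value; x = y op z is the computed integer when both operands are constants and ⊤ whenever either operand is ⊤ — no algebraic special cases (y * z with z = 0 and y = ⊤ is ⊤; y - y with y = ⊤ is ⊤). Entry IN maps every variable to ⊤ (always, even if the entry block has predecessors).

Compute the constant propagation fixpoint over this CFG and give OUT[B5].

Fixpoint table:
  B0:   IN=(all ⊤)   OUT=(all ⊤)
  B1:   IN=(all ⊤)   OUT={f:6; rest ⊤}
  B2:   IN={f:6; rest ⊤}   OUT={f:6; rest ⊤}
  B3:   IN={f:6; rest ⊤}   OUT={c:0, f:5; rest ⊤}
  B4:   IN={c:0, f:5; rest ⊤}   OUT={c:0, d:-3, f:-1; rest ⊤}
  B5:   IN={c:0, d:-3, f:-1; rest ⊤}   OUT={b:-1, c:0, d:-3; rest ⊤}
  B6:   IN={b:-1, c:0, d:-3; rest ⊤}   OUT={c:0, d:-3; rest ⊤}
  B7:   IN={c:0, d:-3; rest ⊤}   OUT={c:0, d:-3; rest ⊤}
  B8:   IN={c:0, d:-3; rest ⊤}   OUT={c:0, d:-3; rest ⊤}
  B9:   IN=(all ⊤)   OUT={c:3; rest ⊤}

Merge at B5: IN[B5] = OUT[B4] = {a: ⊤, b: ⊤, c: 0, d: -3, e: ⊤, f: -1}
Applying B5's transfer function to that IN value gives OUT[B5] (row B5 above).

Answer: {a: ⊤, b: -1, c: 0, d: -3, e: ⊤, f: ⊤}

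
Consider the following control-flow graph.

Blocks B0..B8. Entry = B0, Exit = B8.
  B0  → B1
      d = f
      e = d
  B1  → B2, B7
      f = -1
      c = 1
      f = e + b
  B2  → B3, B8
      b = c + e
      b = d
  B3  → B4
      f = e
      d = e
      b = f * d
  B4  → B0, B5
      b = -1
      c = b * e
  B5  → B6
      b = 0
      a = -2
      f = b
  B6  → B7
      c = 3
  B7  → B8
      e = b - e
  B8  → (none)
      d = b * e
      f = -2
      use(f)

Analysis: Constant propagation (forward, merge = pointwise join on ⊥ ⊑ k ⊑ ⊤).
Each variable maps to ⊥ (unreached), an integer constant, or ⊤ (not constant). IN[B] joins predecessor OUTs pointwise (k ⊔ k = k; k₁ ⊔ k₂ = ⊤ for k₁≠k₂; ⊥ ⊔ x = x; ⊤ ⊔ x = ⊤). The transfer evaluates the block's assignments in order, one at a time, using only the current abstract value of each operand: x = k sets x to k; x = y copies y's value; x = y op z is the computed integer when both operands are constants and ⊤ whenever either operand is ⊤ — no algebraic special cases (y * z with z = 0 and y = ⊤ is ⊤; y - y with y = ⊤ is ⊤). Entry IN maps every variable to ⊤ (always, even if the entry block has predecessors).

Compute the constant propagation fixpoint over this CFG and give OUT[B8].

Per-block solution:
  B0: | IN=(all ⊤) | OUT=(all ⊤)
  B1: | IN=(all ⊤) | OUT={c:1; rest ⊤}
  B2: | IN={c:1; rest ⊤} | OUT={c:1; rest ⊤}
  B3: | IN={c:1; rest ⊤} | OUT={c:1; rest ⊤}
  B4: | IN={c:1; rest ⊤} | OUT={b:-1; rest ⊤}
  B5: | IN={b:-1; rest ⊤} | OUT={a:-2, b:0, f:0; rest ⊤}
  B6: | IN={a:-2, b:0, f:0; rest ⊤} | OUT={a:-2, b:0, c:3, f:0; rest ⊤}
  B7: | IN=(all ⊤) | OUT=(all ⊤)
  B8: | IN=(all ⊤) | OUT={f:-2; rest ⊤}

Merge at B8: IN[B8] = OUT[B2] ⊔ OUT[B7] = {a: ⊤, b: ⊤, c: ⊤, d: ⊤, e: ⊤, f: ⊤}
Applying B8's transfer function to that IN value gives OUT[B8] (row B8 above).

Answer: {a: ⊤, b: ⊤, c: ⊤, d: ⊤, e: ⊤, f: -2}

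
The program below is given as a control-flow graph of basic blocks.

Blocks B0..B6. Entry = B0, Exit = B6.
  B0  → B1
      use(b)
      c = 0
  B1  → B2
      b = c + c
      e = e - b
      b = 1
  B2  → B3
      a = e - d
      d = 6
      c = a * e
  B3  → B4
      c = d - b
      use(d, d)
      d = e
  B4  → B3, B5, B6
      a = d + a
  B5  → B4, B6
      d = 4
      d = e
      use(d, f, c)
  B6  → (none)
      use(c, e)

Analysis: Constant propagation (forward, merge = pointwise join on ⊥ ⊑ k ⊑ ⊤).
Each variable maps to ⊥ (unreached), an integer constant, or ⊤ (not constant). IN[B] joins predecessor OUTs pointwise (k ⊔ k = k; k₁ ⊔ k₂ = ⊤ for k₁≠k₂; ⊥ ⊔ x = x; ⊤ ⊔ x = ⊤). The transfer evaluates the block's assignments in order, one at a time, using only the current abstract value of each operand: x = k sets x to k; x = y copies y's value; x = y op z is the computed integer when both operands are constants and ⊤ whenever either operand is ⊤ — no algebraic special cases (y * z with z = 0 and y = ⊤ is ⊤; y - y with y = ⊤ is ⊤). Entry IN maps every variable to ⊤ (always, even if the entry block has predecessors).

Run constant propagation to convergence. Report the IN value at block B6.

Answer: {a: ⊤, b: 1, c: ⊤, d: ⊤, e: ⊤, f: ⊤}

Working:
Per-block solution:
  B0:   IN=(all ⊤)   OUT={c:0; rest ⊤}
  B1:   IN={c:0; rest ⊤}   OUT={b:1, c:0; rest ⊤}
  B2:   IN={b:1, c:0; rest ⊤}   OUT={b:1, d:6; rest ⊤}
  B3:   IN={b:1; rest ⊤}   OUT={b:1; rest ⊤}
  B4:   IN={b:1; rest ⊤}   OUT={b:1; rest ⊤}
  B5:   IN={b:1; rest ⊤}   OUT={b:1; rest ⊤}
  B6:   IN={b:1; rest ⊤}   OUT={b:1; rest ⊤}

Merge at B6: IN[B6] = OUT[B4] ⊔ OUT[B5] = {a: ⊤, b: 1, c: ⊤, d: ⊤, e: ⊤, f: ⊤}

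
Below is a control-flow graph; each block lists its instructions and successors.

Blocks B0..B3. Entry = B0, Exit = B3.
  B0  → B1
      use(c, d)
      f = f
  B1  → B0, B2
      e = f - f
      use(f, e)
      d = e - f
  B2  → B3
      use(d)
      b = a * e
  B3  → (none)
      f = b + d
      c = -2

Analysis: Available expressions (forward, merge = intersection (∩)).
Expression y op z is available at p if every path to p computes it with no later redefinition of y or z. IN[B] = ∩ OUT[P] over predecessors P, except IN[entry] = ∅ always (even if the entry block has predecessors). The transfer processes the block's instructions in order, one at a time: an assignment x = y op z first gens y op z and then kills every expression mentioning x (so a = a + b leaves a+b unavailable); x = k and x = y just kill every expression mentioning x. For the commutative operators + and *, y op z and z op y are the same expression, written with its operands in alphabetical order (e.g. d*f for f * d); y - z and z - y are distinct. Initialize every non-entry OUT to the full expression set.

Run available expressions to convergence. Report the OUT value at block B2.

Answer: {a*e, e-f, f-f}

Derivation:
Fixpoint table:
  B0:   IN={}   OUT={}
  B1:   IN={}   OUT={e-f, f-f}
  B2:   IN={e-f, f-f}   OUT={a*e, e-f, f-f}
  B3:   IN={a*e, e-f, f-f}   OUT={a*e, b+d}

Merge at B2: IN[B2] = OUT[B1] = {e-f, f-f}
Applying B2's transfer function to that IN value gives OUT[B2] (row B2 above).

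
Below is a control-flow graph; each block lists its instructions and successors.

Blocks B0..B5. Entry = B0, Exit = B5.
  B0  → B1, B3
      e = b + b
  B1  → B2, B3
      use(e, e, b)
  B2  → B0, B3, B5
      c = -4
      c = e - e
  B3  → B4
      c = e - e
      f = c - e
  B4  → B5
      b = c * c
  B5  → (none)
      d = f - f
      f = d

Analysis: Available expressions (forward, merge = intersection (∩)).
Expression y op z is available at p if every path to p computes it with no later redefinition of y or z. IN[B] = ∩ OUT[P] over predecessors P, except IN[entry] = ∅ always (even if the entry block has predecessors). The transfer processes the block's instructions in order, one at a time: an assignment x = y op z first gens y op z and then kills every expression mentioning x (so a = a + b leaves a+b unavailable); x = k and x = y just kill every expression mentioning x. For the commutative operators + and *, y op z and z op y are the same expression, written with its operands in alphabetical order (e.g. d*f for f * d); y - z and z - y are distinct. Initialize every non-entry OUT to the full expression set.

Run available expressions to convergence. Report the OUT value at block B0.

Per-block solution:
  B0:   IN={}   OUT={b+b}
  B1:   IN={b+b}   OUT={b+b}
  B2:   IN={b+b}   OUT={b+b, e-e}
  B3:   IN={b+b}   OUT={b+b, c-e, e-e}
  B4:   IN={b+b, c-e, e-e}   OUT={c*c, c-e, e-e}
  B5:   IN={e-e}   OUT={e-e}

Merge at B0 (entry node, so the boundary value {} is joined with the incoming edge(s)): IN[B0] = {} ∩ OUT[B2] = {}
Applying B0's transfer function to that IN value gives OUT[B0] (row B0 above).

Answer: {b+b}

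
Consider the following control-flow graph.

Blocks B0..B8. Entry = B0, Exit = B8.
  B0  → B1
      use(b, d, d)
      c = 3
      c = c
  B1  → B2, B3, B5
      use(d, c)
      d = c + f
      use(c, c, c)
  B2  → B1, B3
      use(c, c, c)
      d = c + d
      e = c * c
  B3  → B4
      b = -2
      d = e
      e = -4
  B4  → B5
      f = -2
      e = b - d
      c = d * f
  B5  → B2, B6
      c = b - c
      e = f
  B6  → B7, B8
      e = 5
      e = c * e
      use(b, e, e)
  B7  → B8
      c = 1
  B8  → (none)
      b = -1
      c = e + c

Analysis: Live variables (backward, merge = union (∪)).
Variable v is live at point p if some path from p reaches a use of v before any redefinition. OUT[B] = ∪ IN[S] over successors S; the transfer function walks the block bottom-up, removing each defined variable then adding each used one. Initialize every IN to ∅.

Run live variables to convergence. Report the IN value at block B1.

Answer: {b, c, d, e, f}

Trace:
Converged values:
  B0:   IN={b, d, e, f}   OUT={b, c, d, e, f}
  B1:   IN={b, c, d, e, f}   OUT={b, c, d, e, f}
  B2:   IN={b, c, d, f}   OUT={b, c, d, e, f}
  B3:   IN={e}   OUT={b, d}
  B4:   IN={b, d}   OUT={b, c, d, f}
  B5:   IN={b, c, d, f}   OUT={b, c, d, f}
  B6:   IN={b, c}   OUT={c, e}
  B7:   IN={e}   OUT={c, e}
  B8:   IN={c, e}   OUT={}

Merge at B1: OUT[B1] = IN[B2] ⊔ IN[B3] ⊔ IN[B5] = {b, c, d, e, f}
Applying B1's transfer function to that OUT value gives IN[B1] (row B1 above).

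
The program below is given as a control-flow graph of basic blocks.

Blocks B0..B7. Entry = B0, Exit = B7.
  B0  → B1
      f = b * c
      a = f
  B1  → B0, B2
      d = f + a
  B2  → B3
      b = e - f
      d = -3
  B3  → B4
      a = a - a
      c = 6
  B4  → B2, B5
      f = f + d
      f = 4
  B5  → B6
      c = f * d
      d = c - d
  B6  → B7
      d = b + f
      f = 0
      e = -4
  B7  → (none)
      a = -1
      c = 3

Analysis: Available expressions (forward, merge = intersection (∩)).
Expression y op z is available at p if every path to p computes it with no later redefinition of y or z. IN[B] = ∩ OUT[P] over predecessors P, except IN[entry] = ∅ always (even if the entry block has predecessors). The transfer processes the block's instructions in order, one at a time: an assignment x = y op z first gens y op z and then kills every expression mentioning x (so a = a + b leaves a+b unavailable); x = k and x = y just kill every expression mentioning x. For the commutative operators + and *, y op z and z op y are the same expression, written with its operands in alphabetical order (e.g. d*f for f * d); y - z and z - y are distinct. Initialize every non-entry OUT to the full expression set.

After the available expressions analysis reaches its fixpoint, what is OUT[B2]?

Per-block solution:
  B0:  IN={}  OUT={b*c}
  B1:  IN={b*c}  OUT={a+f, b*c}
  B2:  IN={}  OUT={e-f}
  B3:  IN={e-f}  OUT={e-f}
  B4:  IN={e-f}  OUT={}
  B5:  IN={}  OUT={}
  B6:  IN={}  OUT={}
  B7:  IN={}  OUT={}

Merge at B2: IN[B2] = OUT[B1] ∩ OUT[B4] = {}
Applying B2's transfer function to that IN value gives OUT[B2] (row B2 above).

Answer: {e-f}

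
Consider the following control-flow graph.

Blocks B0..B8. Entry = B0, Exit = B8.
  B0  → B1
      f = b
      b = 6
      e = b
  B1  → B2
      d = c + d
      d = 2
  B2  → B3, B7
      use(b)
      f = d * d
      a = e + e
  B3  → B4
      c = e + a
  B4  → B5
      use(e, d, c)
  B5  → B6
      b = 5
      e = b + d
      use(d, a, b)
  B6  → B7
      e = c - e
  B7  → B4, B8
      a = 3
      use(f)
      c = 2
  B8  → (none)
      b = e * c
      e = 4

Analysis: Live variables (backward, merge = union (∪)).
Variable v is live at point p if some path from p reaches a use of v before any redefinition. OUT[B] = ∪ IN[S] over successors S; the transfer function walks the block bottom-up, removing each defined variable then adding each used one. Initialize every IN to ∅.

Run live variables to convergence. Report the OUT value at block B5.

Fixpoint table:
  B0:   IN={b, c, d}   OUT={b, c, d, e}
  B1:   IN={b, c, d, e}   OUT={b, d, e}
  B2:   IN={b, d, e}   OUT={a, d, e, f}
  B3:   IN={a, d, e, f}   OUT={a, c, d, e, f}
  B4:   IN={a, c, d, e, f}   OUT={a, c, d, f}
  B5:   IN={a, c, d, f}   OUT={c, d, e, f}
  B6:   IN={c, d, e, f}   OUT={d, e, f}
  B7:   IN={d, e, f}   OUT={a, c, d, e, f}
  B8:   IN={c, e}   OUT={}

Merge at B5: OUT[B5] = IN[B6] = {c, d, e, f}

Answer: {c, d, e, f}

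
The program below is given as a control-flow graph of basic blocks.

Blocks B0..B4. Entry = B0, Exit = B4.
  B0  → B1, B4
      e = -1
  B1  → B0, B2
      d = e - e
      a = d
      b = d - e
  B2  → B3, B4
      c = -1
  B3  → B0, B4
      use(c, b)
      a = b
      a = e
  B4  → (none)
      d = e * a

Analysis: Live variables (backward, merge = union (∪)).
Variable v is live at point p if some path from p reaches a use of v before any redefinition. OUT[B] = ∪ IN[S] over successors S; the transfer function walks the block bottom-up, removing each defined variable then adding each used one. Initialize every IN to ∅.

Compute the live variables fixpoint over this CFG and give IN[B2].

Answer: {a, b, e}

Derivation:
Converged values:
  B0: | IN={a} | OUT={a, e}
  B1: | IN={e} | OUT={a, b, e}
  B2: | IN={a, b, e} | OUT={a, b, c, e}
  B3: | IN={b, c, e} | OUT={a, e}
  B4: | IN={a, e} | OUT={}

Merge at B2: OUT[B2] = IN[B3] ⊔ IN[B4] = {a, b, c, e}
Applying B2's transfer function to that OUT value gives IN[B2] (row B2 above).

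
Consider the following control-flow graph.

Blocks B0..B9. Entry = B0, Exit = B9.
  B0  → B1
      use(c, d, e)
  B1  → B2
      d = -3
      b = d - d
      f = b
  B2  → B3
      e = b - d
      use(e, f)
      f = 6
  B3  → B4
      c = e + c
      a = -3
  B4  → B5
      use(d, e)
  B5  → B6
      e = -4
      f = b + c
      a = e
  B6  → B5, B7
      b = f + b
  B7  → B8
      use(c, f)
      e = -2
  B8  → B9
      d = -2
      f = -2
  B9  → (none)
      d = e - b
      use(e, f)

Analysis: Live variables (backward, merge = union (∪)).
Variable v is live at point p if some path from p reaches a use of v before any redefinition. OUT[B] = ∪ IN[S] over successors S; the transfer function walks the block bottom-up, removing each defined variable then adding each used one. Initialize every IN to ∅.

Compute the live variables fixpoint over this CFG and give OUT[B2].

Per-block solution:
  B0:  IN={c, d, e}  OUT={c}
  B1:  IN={c}  OUT={b, c, d, f}
  B2:  IN={b, c, d, f}  OUT={b, c, d, e}
  B3:  IN={b, c, d, e}  OUT={b, c, d, e}
  B4:  IN={b, c, d, e}  OUT={b, c}
  B5:  IN={b, c}  OUT={b, c, f}
  B6:  IN={b, c, f}  OUT={b, c, f}
  B7:  IN={b, c, f}  OUT={b, e}
  B8:  IN={b, e}  OUT={b, e, f}
  B9:  IN={b, e, f}  OUT={}

Merge at B2: OUT[B2] = IN[B3] = {b, c, d, e}

Answer: {b, c, d, e}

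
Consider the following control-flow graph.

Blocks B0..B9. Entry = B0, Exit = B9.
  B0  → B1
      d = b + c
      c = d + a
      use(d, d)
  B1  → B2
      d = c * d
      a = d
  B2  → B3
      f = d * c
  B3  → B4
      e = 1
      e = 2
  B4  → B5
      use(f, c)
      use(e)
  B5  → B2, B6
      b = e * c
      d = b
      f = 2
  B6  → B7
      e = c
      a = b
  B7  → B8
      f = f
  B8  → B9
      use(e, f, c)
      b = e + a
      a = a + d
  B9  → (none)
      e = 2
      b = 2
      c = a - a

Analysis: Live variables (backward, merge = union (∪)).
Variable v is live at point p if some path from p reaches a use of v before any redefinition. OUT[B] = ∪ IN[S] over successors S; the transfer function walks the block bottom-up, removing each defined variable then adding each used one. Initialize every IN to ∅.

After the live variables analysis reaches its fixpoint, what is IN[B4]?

Converged values:
  B0:  IN={a, b, c}  OUT={c, d}
  B1:  IN={c, d}  OUT={c, d}
  B2:  IN={c, d}  OUT={c, f}
  B3:  IN={c, f}  OUT={c, e, f}
  B4:  IN={c, e, f}  OUT={c, e}
  B5:  IN={c, e}  OUT={b, c, d, f}
  B6:  IN={b, c, d, f}  OUT={a, c, d, e, f}
  B7:  IN={a, c, d, e, f}  OUT={a, c, d, e, f}
  B8:  IN={a, c, d, e, f}  OUT={a}
  B9:  IN={a}  OUT={}

Merge at B4: OUT[B4] = IN[B5] = {c, e}
Applying B4's transfer function to that OUT value gives IN[B4] (row B4 above).

Answer: {c, e, f}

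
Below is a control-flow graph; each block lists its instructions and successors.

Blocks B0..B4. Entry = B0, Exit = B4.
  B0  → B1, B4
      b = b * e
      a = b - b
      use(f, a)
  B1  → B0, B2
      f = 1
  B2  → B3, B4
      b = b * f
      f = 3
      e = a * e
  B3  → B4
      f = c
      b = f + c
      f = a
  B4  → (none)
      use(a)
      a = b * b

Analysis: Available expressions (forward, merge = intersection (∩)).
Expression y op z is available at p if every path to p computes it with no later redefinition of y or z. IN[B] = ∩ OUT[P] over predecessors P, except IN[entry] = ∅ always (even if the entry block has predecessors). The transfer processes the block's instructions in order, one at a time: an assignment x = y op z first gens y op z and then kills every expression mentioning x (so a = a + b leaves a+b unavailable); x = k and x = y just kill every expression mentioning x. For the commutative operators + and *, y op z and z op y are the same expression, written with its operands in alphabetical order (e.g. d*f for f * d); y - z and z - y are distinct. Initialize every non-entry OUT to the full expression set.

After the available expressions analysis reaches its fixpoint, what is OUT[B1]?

Converged values:
  B0:   IN={}   OUT={b-b}
  B1:   IN={b-b}   OUT={b-b}
  B2:   IN={b-b}   OUT={}
  B3:   IN={}   OUT={}
  B4:   IN={}   OUT={b*b}

Merge at B1: IN[B1] = OUT[B0] = {b-b}
Applying B1's transfer function to that IN value gives OUT[B1] (row B1 above).

Answer: {b-b}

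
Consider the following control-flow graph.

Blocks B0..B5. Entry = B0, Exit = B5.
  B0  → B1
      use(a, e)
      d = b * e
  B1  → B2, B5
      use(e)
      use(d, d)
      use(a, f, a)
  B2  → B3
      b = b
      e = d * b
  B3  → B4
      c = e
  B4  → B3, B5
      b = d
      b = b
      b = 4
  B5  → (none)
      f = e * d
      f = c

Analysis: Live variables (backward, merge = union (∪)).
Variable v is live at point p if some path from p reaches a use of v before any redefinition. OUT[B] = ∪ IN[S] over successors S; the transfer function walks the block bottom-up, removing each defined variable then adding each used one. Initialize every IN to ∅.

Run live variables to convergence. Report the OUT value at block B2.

Answer: {d, e}

Derivation:
Converged values:
  B0:   IN={a, b, c, e, f}   OUT={a, b, c, d, e, f}
  B1:   IN={a, b, c, d, e, f}   OUT={b, c, d, e}
  B2:   IN={b, d}   OUT={d, e}
  B3:   IN={d, e}   OUT={c, d, e}
  B4:   IN={c, d, e}   OUT={c, d, e}
  B5:   IN={c, d, e}   OUT={}

Merge at B2: OUT[B2] = IN[B3] = {d, e}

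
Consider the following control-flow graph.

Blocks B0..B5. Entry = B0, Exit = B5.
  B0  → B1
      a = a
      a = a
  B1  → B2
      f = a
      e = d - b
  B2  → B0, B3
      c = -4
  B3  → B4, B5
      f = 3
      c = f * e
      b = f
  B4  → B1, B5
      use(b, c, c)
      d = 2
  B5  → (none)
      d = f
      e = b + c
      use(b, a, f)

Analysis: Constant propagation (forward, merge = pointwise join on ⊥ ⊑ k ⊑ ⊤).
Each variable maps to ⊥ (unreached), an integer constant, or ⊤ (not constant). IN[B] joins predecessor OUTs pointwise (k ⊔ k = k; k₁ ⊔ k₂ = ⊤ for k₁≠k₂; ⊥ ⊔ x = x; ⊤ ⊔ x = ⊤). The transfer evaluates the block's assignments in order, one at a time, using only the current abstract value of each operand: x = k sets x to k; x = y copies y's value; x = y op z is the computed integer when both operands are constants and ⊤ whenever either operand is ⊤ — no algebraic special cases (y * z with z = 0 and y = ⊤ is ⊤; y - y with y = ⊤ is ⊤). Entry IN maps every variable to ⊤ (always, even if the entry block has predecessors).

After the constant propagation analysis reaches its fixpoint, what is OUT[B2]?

Per-block solution:
  B0:   IN=(all ⊤)   OUT=(all ⊤)
  B1:   IN=(all ⊤)   OUT=(all ⊤)
  B2:   IN=(all ⊤)   OUT={c:-4; rest ⊤}
  B3:   IN={c:-4; rest ⊤}   OUT={b:3, f:3; rest ⊤}
  B4:   IN={b:3, f:3; rest ⊤}   OUT={b:3, d:2, f:3; rest ⊤}
  B5:   IN={b:3, f:3; rest ⊤}   OUT={b:3, d:3, f:3; rest ⊤}

Merge at B2: IN[B2] = OUT[B1] = {a: ⊤, b: ⊤, c: ⊤, d: ⊤, e: ⊤, f: ⊤}
Applying B2's transfer function to that IN value gives OUT[B2] (row B2 above).

Answer: {a: ⊤, b: ⊤, c: -4, d: ⊤, e: ⊤, f: ⊤}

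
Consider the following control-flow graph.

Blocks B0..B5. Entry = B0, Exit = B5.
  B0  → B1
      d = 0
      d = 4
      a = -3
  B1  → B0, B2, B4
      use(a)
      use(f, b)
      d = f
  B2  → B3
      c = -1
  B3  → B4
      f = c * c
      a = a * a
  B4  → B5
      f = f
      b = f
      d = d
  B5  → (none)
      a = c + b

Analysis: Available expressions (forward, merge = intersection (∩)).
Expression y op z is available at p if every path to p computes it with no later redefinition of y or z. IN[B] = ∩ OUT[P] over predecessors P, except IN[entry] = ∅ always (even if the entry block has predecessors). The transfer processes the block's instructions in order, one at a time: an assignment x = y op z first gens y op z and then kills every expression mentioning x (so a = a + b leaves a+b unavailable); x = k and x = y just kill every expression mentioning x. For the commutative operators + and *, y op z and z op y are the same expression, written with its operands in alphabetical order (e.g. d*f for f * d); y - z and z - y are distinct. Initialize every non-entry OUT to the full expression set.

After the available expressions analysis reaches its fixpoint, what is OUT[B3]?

Converged values:
  B0: | IN={} | OUT={}
  B1: | IN={} | OUT={}
  B2: | IN={} | OUT={}
  B3: | IN={} | OUT={c*c}
  B4: | IN={} | OUT={}
  B5: | IN={} | OUT={b+c}

Merge at B3: IN[B3] = OUT[B2] = {}
Applying B3's transfer function to that IN value gives OUT[B3] (row B3 above).

Answer: {c*c}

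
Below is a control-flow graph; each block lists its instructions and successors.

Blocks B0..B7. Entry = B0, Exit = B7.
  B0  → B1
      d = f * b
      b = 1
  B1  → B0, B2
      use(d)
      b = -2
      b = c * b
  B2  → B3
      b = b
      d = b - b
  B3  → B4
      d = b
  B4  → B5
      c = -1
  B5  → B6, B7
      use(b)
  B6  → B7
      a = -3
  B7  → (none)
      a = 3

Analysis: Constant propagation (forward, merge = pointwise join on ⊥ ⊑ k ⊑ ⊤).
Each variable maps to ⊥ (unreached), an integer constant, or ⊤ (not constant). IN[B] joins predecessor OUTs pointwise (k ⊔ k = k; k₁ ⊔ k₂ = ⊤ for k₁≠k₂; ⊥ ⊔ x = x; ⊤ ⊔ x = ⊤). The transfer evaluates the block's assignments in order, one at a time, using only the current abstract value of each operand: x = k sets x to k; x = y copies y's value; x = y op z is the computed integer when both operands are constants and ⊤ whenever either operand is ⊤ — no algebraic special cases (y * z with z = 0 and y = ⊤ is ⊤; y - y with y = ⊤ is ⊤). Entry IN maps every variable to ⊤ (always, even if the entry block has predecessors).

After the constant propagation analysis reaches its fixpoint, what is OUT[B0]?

Fixpoint table:
  B0:  IN=(all ⊤)  OUT={b:1; rest ⊤}
  B1:  IN={b:1; rest ⊤}  OUT=(all ⊤)
  B2:  IN=(all ⊤)  OUT=(all ⊤)
  B3:  IN=(all ⊤)  OUT=(all ⊤)
  B4:  IN=(all ⊤)  OUT={c:-1; rest ⊤}
  B5:  IN={c:-1; rest ⊤}  OUT={c:-1; rest ⊤}
  B6:  IN={c:-1; rest ⊤}  OUT={a:-3, c:-1; rest ⊤}
  B7:  IN={c:-1; rest ⊤}  OUT={a:3, c:-1; rest ⊤}

Merge at B0 (entry node, so the boundary value (all ⊤) is joined with the incoming edge(s)): IN[B0] = (all ⊤) ⊔ OUT[B1] = {a: ⊤, b: ⊤, c: ⊤, d: ⊤, e: ⊤, f: ⊤}
Applying B0's transfer function to that IN value gives OUT[B0] (row B0 above).

Answer: {a: ⊤, b: 1, c: ⊤, d: ⊤, e: ⊤, f: ⊤}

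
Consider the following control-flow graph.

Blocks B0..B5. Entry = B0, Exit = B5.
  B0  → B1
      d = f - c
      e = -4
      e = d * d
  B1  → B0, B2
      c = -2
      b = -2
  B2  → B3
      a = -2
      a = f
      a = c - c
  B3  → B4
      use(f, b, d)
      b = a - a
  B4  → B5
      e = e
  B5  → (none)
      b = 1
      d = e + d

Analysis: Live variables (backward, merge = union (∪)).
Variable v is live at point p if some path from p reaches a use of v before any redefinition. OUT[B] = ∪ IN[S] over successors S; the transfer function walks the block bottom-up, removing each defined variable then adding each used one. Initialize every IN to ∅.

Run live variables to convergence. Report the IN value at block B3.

Answer: {a, b, d, e, f}

Derivation:
Converged values:
  B0: | IN={c, f} | OUT={d, e, f}
  B1: | IN={d, e, f} | OUT={b, c, d, e, f}
  B2: | IN={b, c, d, e, f} | OUT={a, b, d, e, f}
  B3: | IN={a, b, d, e, f} | OUT={d, e}
  B4: | IN={d, e} | OUT={d, e}
  B5: | IN={d, e} | OUT={}

Merge at B3: OUT[B3] = IN[B4] = {d, e}
Applying B3's transfer function to that OUT value gives IN[B3] (row B3 above).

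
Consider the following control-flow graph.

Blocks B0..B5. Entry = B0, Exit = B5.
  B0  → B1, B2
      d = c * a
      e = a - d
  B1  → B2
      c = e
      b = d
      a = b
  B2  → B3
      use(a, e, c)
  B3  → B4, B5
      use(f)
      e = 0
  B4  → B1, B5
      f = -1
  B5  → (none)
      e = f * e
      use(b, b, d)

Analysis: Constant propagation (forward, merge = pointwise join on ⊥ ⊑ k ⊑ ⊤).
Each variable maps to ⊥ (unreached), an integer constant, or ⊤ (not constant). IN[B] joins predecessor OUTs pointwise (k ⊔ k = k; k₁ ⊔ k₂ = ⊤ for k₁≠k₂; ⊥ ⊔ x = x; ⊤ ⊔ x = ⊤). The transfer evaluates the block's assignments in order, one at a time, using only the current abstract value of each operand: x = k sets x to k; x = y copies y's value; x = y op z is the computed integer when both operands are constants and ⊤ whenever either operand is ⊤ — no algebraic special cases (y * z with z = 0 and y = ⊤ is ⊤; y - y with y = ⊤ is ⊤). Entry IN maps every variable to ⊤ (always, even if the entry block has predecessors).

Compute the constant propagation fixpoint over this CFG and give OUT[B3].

Per-block solution:
  B0: | IN=(all ⊤) | OUT=(all ⊤)
  B1: | IN=(all ⊤) | OUT=(all ⊤)
  B2: | IN=(all ⊤) | OUT=(all ⊤)
  B3: | IN=(all ⊤) | OUT={e:0; rest ⊤}
  B4: | IN={e:0; rest ⊤} | OUT={e:0, f:-1; rest ⊤}
  B5: | IN={e:0; rest ⊤} | OUT=(all ⊤)

Merge at B3: IN[B3] = OUT[B2] = {a: ⊤, b: ⊤, c: ⊤, d: ⊤, e: ⊤, f: ⊤}
Applying B3's transfer function to that IN value gives OUT[B3] (row B3 above).

Answer: {a: ⊤, b: ⊤, c: ⊤, d: ⊤, e: 0, f: ⊤}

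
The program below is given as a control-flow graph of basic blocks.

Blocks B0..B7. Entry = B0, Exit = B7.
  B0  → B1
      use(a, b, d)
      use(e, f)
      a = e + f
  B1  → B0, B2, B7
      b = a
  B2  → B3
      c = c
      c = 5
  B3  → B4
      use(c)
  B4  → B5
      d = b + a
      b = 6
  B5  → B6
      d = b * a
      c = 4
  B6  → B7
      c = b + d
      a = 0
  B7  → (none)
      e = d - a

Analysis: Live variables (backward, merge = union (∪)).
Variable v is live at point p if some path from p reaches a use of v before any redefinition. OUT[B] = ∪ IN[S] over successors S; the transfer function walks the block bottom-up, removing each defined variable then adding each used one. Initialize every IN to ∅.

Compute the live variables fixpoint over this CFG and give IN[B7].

Converged values:
  B0: | IN={a, b, c, d, e, f} | OUT={a, c, d, e, f}
  B1: | IN={a, c, d, e, f} | OUT={a, b, c, d, e, f}
  B2: | IN={a, b, c} | OUT={a, b, c}
  B3: | IN={a, b, c} | OUT={a, b}
  B4: | IN={a, b} | OUT={a, b}
  B5: | IN={a, b} | OUT={b, d}
  B6: | IN={b, d} | OUT={a, d}
  B7: | IN={a, d} | OUT={}

B7 is the boundary node: OUT[B7] = {}
Applying B7's transfer function to that OUT value gives IN[B7] (row B7 above).

Answer: {a, d}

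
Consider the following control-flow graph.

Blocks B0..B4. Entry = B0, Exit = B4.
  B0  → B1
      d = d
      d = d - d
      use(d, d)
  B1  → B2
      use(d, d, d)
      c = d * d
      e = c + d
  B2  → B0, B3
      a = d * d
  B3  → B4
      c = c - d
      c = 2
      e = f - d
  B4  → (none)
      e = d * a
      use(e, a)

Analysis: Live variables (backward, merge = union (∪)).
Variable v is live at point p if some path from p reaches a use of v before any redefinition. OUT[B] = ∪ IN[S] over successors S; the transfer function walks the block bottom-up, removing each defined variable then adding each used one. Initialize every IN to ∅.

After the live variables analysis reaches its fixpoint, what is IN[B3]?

Fixpoint table:
  B0:  IN={d, f}  OUT={d, f}
  B1:  IN={d, f}  OUT={c, d, f}
  B2:  IN={c, d, f}  OUT={a, c, d, f}
  B3:  IN={a, c, d, f}  OUT={a, d}
  B4:  IN={a, d}  OUT={}

Merge at B3: OUT[B3] = IN[B4] = {a, d}
Applying B3's transfer function to that OUT value gives IN[B3] (row B3 above).

Answer: {a, c, d, f}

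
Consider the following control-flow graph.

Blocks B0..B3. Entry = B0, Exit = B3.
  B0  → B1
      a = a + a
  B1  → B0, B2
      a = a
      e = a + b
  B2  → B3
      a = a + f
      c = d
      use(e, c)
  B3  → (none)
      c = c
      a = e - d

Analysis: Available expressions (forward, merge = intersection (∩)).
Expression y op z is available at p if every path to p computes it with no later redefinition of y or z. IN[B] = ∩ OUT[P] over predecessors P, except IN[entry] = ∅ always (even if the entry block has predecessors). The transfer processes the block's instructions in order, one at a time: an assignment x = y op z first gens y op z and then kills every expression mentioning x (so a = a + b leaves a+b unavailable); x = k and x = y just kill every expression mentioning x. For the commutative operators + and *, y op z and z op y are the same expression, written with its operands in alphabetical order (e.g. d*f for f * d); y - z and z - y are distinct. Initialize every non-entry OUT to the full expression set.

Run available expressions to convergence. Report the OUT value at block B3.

Answer: {e-d}

Derivation:
Fixpoint table:
  B0:  IN={}  OUT={}
  B1:  IN={}  OUT={a+b}
  B2:  IN={a+b}  OUT={}
  B3:  IN={}  OUT={e-d}

Merge at B3: IN[B3] = OUT[B2] = {}
Applying B3's transfer function to that IN value gives OUT[B3] (row B3 above).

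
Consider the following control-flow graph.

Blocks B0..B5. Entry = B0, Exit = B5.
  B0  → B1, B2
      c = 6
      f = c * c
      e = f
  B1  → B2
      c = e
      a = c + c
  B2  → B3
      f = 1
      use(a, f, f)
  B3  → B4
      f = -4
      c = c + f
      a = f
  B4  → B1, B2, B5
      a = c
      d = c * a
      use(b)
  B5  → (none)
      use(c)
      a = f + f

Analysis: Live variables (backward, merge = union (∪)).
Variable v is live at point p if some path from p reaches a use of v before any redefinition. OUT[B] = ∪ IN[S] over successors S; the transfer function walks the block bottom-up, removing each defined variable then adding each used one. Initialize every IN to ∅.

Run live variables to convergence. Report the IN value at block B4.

Answer: {b, c, e, f}

Derivation:
Converged values:
  B0:  IN={a, b}  OUT={a, b, c, e}
  B1:  IN={b, e}  OUT={a, b, c, e}
  B2:  IN={a, b, c, e}  OUT={b, c, e}
  B3:  IN={b, c, e}  OUT={b, c, e, f}
  B4:  IN={b, c, e, f}  OUT={a, b, c, e, f}
  B5:  IN={c, f}  OUT={}

Merge at B4: OUT[B4] = IN[B1] ⊔ IN[B2] ⊔ IN[B5] = {a, b, c, e, f}
Applying B4's transfer function to that OUT value gives IN[B4] (row B4 above).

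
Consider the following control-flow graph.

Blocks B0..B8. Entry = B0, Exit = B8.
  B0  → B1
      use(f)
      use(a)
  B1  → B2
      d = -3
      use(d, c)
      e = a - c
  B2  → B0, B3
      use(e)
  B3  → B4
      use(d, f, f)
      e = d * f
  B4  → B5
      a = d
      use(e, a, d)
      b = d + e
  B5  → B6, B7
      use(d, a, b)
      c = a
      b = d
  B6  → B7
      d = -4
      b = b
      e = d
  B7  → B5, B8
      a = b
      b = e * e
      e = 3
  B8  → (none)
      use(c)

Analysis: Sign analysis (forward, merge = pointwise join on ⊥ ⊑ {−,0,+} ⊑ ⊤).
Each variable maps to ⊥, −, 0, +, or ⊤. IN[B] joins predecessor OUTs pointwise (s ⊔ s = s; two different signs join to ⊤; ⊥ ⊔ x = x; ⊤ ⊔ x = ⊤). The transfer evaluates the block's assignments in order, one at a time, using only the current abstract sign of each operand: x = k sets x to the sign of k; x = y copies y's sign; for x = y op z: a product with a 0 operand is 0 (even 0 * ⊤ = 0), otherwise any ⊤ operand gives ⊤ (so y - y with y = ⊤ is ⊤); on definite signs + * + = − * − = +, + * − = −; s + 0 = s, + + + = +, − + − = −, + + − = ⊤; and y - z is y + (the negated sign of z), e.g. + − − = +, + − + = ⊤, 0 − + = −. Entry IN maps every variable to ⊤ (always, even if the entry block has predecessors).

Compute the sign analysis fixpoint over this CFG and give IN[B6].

Fixpoint table:
  B0: | IN=(all ⊤) | OUT=(all ⊤)
  B1: | IN=(all ⊤) | OUT={d:-; rest ⊤}
  B2: | IN={d:-; rest ⊤} | OUT={d:-; rest ⊤}
  B3: | IN={d:-; rest ⊤} | OUT={d:-; rest ⊤}
  B4: | IN={d:-; rest ⊤} | OUT={a:-, d:-; rest ⊤}
  B5: | IN={a:-, d:-; rest ⊤} | OUT={a:-, b:-, c:-, d:-; rest ⊤}
  B6: | IN={a:-, b:-, c:-, d:-; rest ⊤} | OUT={a:-, b:-, c:-, d:-, e:-; rest ⊤}
  B7: | IN={a:-, b:-, c:-, d:-; rest ⊤} | OUT={a:-, c:-, d:-, e:+; rest ⊤}
  B8: | IN={a:-, c:-, d:-, e:+; rest ⊤} | OUT={a:-, c:-, d:-, e:+; rest ⊤}

Merge at B6: IN[B6] = OUT[B5] = {a: -, b: -, c: -, d: -, e: ⊤, f: ⊤}

Answer: {a: -, b: -, c: -, d: -, e: ⊤, f: ⊤}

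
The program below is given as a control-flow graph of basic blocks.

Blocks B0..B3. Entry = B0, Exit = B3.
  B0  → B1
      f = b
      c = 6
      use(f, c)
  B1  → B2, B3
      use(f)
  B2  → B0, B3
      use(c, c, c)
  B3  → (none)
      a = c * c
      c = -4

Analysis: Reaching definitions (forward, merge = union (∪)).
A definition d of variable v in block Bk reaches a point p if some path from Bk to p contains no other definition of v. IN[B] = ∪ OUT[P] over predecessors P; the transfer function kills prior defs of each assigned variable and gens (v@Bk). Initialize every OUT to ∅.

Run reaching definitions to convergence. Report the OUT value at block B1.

Converged values:
  B0: | IN={c@B0, f@B0} | OUT={c@B0, f@B0}
  B1: | IN={c@B0, f@B0} | OUT={c@B0, f@B0}
  B2: | IN={c@B0, f@B0} | OUT={c@B0, f@B0}
  B3: | IN={c@B0, f@B0} | OUT={a@B3, c@B3, f@B0}

Merge at B1: IN[B1] = OUT[B0] = {c@B0, f@B0}
Applying B1's transfer function to that IN value gives OUT[B1] (row B1 above).

Answer: {c@B0, f@B0}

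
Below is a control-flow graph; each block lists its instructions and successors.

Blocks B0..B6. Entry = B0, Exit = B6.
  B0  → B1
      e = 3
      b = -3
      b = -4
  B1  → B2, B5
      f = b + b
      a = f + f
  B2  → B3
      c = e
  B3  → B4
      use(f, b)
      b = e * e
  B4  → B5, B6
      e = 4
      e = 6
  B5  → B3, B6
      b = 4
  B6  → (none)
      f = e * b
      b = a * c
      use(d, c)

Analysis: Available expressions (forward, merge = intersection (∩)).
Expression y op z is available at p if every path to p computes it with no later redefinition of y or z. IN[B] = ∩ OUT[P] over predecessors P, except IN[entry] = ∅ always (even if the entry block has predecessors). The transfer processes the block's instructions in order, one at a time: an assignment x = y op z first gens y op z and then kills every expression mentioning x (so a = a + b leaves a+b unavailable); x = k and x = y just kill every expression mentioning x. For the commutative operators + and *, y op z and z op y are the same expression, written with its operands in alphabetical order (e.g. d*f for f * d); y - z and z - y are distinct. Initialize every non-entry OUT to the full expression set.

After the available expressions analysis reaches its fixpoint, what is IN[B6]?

Converged values:
  B0:   IN={}   OUT={}
  B1:   IN={}   OUT={b+b, f+f}
  B2:   IN={b+b, f+f}   OUT={b+b, f+f}
  B3:   IN={f+f}   OUT={e*e, f+f}
  B4:   IN={e*e, f+f}   OUT={f+f}
  B5:   IN={f+f}   OUT={f+f}
  B6:   IN={f+f}   OUT={a*c}

Merge at B6: IN[B6] = OUT[B4] ∩ OUT[B5] = {f+f}

Answer: {f+f}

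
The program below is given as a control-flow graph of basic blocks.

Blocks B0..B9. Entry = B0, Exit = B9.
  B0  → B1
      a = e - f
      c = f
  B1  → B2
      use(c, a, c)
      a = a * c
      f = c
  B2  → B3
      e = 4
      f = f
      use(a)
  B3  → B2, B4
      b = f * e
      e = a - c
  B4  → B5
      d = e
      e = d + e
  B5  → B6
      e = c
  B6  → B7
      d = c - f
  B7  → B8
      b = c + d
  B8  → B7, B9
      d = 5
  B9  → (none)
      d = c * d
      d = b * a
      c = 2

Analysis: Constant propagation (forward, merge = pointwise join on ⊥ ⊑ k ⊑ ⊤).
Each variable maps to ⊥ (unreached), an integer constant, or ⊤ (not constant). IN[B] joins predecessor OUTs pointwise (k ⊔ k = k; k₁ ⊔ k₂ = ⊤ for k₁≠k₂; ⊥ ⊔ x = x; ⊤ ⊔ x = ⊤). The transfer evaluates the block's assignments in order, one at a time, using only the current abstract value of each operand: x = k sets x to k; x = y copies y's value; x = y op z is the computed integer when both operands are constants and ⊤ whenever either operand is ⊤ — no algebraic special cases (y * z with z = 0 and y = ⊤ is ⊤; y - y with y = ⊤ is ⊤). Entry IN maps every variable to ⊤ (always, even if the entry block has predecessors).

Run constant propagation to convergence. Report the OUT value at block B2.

Converged values:
  B0:  IN=(all ⊤)  OUT=(all ⊤)
  B1:  IN=(all ⊤)  OUT=(all ⊤)
  B2:  IN=(all ⊤)  OUT={e:4; rest ⊤}
  B3:  IN={e:4; rest ⊤}  OUT=(all ⊤)
  B4:  IN=(all ⊤)  OUT=(all ⊤)
  B5:  IN=(all ⊤)  OUT=(all ⊤)
  B6:  IN=(all ⊤)  OUT=(all ⊤)
  B7:  IN=(all ⊤)  OUT=(all ⊤)
  B8:  IN=(all ⊤)  OUT={d:5; rest ⊤}
  B9:  IN={d:5; rest ⊤}  OUT={c:2; rest ⊤}

Merge at B2: IN[B2] = OUT[B1] ⊔ OUT[B3] = {a: ⊤, b: ⊤, c: ⊤, d: ⊤, e: ⊤, f: ⊤}
Applying B2's transfer function to that IN value gives OUT[B2] (row B2 above).

Answer: {a: ⊤, b: ⊤, c: ⊤, d: ⊤, e: 4, f: ⊤}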